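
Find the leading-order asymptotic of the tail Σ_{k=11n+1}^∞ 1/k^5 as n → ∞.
Σ_{k>11n} 1/k^5 ~ 1/(4 · (11n)^4)

Compare to the integral: ∫_{11n}^∞ x^(−5) dx = [−x^(−4)/4]_{11n}^∞ = 1/((5−1)·(11n)^4). Euler-Maclaurin then gives
  Σ_{k>11n} 1/k^5 = ∫_{11n}^∞ dx/x^5 − 1/(2·(11n)^5) + O(1/(11n)^6).
(Equivalently this is ζ(5) − Σ_{k≤11n} 1/k^5.)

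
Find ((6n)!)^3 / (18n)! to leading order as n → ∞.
((6n)!)^3/(18n)! ~ ((2π·6n)^(2/2) / sqrt(3)) · 3^(−3·6n)  →  0

Write N = 6n. Stirling: N! ~ sqrt(2π N)(N/e)^N and (3N)! ~ sqrt(2π·3N)·(3N/e)^(3N).
  (N!)^3/(3N)! ~ (2π N)^(3/2) (N/e)^(3N) / [sqrt(2π·3N) (3N/e)^(3N)]
     = (2π N)^(3/2) / sqrt(2π·3N) · (N/(3N))^(3N)
     = (2π N)^((3−1)/2) / sqrt(3) · 3^(−3N).
Since 3^3 > 1, the factor 3^(−3N) decays exponentially, so the ratio → 0. Substituting N = 6n gives the stated form.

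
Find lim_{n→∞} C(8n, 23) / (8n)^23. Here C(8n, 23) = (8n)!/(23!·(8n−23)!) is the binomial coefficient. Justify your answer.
lim = 1/23! = 1/25852016738884976640000

With N = 8n → ∞: C(N, 23) / N^23 = [N(N−1)…(N−22)] / (23! · N^23) = (1/23!) · 1 · (1 − 1/(8n)) · … · (1 − 22/(8n)). Each factor → 1 as N → ∞, so the limit is 1/23! = 1/25852016738884976640000.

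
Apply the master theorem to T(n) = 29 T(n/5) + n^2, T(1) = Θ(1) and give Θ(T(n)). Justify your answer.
T(n) = Θ(n^(log_5 29))

Master theorem: compare f(n) = n^2 to n^(log_5 29) where log_5 29 ≈ 2.092. Since 2 < log_5 29, we have f(n) = O(n^(log_5 29 − ε)) for some ε > 0 — Case 1. Hence T(n) = Θ(n^(log_5 29)).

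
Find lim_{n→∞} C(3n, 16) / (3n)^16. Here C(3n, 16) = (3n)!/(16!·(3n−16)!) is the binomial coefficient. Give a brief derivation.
lim = 1/16! = 1/20922789888000

With N = 3n → ∞: C(N, 16) / N^16 = [N(N−1)…(N−15)] / (16! · N^16) = (1/16!) · 1 · (1 − 1/(3n)) · … · (1 − 15/(3n)). Each factor → 1 as N → ∞, so the limit is 1/16! = 1/20922789888000.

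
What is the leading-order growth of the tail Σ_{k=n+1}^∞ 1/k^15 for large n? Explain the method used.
Σ_{k>n} 1/k^15 ~ 1/(14 · n^14)

Compare to the integral: ∫_{n}^∞ x^(−15) dx = [−x^(−14)/14]_{n}^∞ = 1/((15−1)·n^14). Euler-Maclaurin then gives
  Σ_{k>n} 1/k^15 = ∫_{n}^∞ dx/x^15 − 1/(2·n^15) + O(1/n^16).
(Equivalently this is ζ(15) − Σ_{k≤n} 1/k^15.)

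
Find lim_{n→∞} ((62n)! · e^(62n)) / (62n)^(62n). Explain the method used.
lim = ∞

Stirling: (62n)! ~ sqrt(2π·62n) · (62n/e)^(62n). Hence
  (62n)! · e^(62n) / (62n)^(62n) ~ sqrt(2π·62n) = sqrt(2π·62) · sqrt(n) → ∞.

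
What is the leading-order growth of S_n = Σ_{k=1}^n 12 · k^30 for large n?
S_n ~ 12 · n^31 / 31

By integral comparison (Euler-Maclaurin), Σ_{k=1}^n 12 · k^30 = 12 · ∫_0^n x^30 dx + O(n^30) = 12 · n^31/31 + O(n^30). (Equivalently, Faulhaber's formula gives the same leading term.)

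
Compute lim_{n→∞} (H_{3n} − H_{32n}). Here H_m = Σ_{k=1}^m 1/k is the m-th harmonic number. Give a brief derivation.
lim = ln(3/32)

Euler-Maclaurin gives H_m = ln m + γ + 1/(2m) + O(1/m^2). The γ and O(1/m) terms cancel in the difference:
  H_{3n} − H_{32n} = ln(3n) − ln(32n) + O(1/n) = ln(3/32) + O(1/n).
Hence the limit is ln(3/32).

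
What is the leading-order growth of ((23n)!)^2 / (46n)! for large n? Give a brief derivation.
((23n)!)^2/(46n)! ~ ((2π·23n)^(1/2) / sqrt(2)) · 2^(−2·23n)  →  0

Write N = 23n. Stirling: N! ~ sqrt(2π N)(N/e)^N and (2N)! ~ sqrt(2π·2N)·(2N/e)^(2N).
  (N!)^2/(2N)! ~ (2π N)^(2/2) (N/e)^(2N) / [sqrt(2π·2N) (2N/e)^(2N)]
     = (2π N)^(2/2) / sqrt(2π·2N) · (N/(2N))^(2N)
     = (2π N)^((2−1)/2) / sqrt(2) · 2^(−2N).
Since 2^2 > 1, the factor 2^(−2N) decays exponentially, so the ratio → 0. Substituting N = 23n gives the stated form.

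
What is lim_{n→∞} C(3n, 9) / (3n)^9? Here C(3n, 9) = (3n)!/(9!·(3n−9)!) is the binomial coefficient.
lim = 1/9! = 1/362880

With N = 3n → ∞: C(N, 9) / N^9 = [N(N−1)…(N−8)] / (9! · N^9) = (1/9!) · 1 · (1 − 1/(3n)) · … · (1 − 8/(3n)). Each factor → 1 as N → ∞, so the limit is 1/9! = 1/362880.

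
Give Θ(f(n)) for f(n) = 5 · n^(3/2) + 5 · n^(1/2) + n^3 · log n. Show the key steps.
f(n) ∈ Θ(n^3 · log n)

Compare the terms by growth order. For large n, n^a · (log n)^b dominates n^a' · (log n)^b' iff a > a', or (a = a' and b > b'). Ranking the 3 terms shows the dominant one is n^3 · log n. Hence f(n) ∈ Θ(n^3 · log n).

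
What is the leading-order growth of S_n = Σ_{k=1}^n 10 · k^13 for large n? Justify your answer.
S_n ~ 5 · n^14 / 7

By integral comparison (Euler-Maclaurin), Σ_{k=1}^n 10 · k^13 = 10 · ∫_0^n x^13 dx + O(n^13) = 10 · n^14/14 = 5 · n^14 / 7 + O(n^13). (Equivalently, Faulhaber's formula gives the same leading term.)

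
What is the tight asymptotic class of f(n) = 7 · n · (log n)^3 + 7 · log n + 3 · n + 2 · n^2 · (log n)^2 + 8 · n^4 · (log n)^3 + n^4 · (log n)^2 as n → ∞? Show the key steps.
f(n) ∈ Θ(n^4 · (log n)^3)

Compare the terms by growth order. For large n, n^a · (log n)^b dominates n^a' · (log n)^b' iff a > a', or (a = a' and b > b'). Ranking the 6 terms shows the dominant one is 8 · n^4 · (log n)^3. Hence f(n) ∈ Θ(n^4 · (log n)^3).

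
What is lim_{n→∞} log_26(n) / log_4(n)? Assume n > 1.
lim = ln(4) / ln(26) = log_26(4)

Change of base: log_26(n) = ln n / ln 26 and log_4(n) = ln n / ln 4. The ratio is (ln n / ln 26) · (ln 4 / ln n) = ln 4 / ln 26, a constant independent of n. So the limit is ln 4 / ln 26 = log_26(4).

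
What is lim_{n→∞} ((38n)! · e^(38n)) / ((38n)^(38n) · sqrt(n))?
lim = sqrt(2π·38)

Stirling: (38n)! ~ sqrt(2π·38n) · (38n/e)^(38n). Hence
  (38n)! · e^(38n) / (38n)^(38n) ~ sqrt(2π·38n).
Dividing by sqrt(n): sqrt(2π·38n) / sqrt(n) = sqrt(2π·38) · n^((1−1)/2), so the limit is sqrt(2π·38).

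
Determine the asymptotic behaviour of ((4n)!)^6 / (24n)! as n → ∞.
((4n)!)^6/(24n)! ~ ((2π·4n)^(5/2) / sqrt(6)) · 6^(−6·4n)  →  0

Write N = 4n. Stirling: N! ~ sqrt(2π N)(N/e)^N and (6N)! ~ sqrt(2π·6N)·(6N/e)^(6N).
  (N!)^6/(6N)! ~ (2π N)^(6/2) (N/e)^(6N) / [sqrt(2π·6N) (6N/e)^(6N)]
     = (2π N)^(6/2) / sqrt(2π·6N) · (N/(6N))^(6N)
     = (2π N)^((6−1)/2) / sqrt(6) · 6^(−6N).
Since 6^6 > 1, the factor 6^(−6N) decays exponentially, so the ratio → 0. Substituting N = 4n gives the stated form.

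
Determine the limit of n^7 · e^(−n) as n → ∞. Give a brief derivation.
lim = 0

Exponentials with base > 1 dominate every fixed polynomial: for any fixed c, n^c / e^n → 0 as n → ∞ (e.g. by the ratio test, or since e^n grows faster than any power of n). Hence n^7 · e^(−n) = n^7 / e^n → 0.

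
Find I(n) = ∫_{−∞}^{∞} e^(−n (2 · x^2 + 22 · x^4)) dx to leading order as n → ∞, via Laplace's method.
I(n) ~ sqrt(π/(2n))

φ(x) = 2 · x^2 + 22 · x^4 has its unique global minimum at x* = 0 (since φ'(x) = 4x + 88x^3 = 0 only at x = 0 for real x with both coefficients positive, and φ → ∞ as |x| → ∞). At x* = 0, φ(0) = 0 and φ''(0) = 4. Laplace's method then gives
  I(n) ~ sqrt(2π / (n · φ''(0))) · e^(−n φ(0)) = sqrt(2π / (4n)) = sqrt(π/(2n)).
The 22 · x^4 term contributes only at subleading order (an O(1/n) relative correction).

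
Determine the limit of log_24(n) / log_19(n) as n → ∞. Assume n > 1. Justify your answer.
lim = ln(19) / ln(24) = log_24(19)

Change of base: log_24(n) = ln n / ln 24 and log_19(n) = ln n / ln 19. The ratio is (ln n / ln 24) · (ln 19 / ln n) = ln 19 / ln 24, a constant independent of n. So the limit is ln 19 / ln 24 = log_24(19).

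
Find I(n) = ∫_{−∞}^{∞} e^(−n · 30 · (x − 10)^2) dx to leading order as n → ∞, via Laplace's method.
I(n) = sqrt(π/(30n))

Here φ(x) = 30 · (x − 10)^2 has its unique minimum at x* = 10 with φ(x*) = 0 and φ''(x*) = 60. Laplace's method gives
  I(n) ~ e^(−n φ(x*)) · sqrt(2π / (n · φ''(x*))) = sqrt(2π / (60n)) = sqrt(π/(30n)).
This is exact: substituting u = (x − 10)·sqrt(30n) gives I(n) = (1/sqrt(30n)) ∫_{−∞}^{∞} e^(−u^2) du = sqrt(π/(30n)).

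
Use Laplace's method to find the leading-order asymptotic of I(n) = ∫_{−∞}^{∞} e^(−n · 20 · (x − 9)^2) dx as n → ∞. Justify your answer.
I(n) = sqrt(π/(20n))

Here φ(x) = 20 · (x − 9)^2 has its unique minimum at x* = 9 with φ(x*) = 0 and φ''(x*) = 40. Laplace's method gives
  I(n) ~ e^(−n φ(x*)) · sqrt(2π / (n · φ''(x*))) = sqrt(2π / (40n)) = sqrt(π/(20n)).
This is exact: substituting u = (x − 9)·sqrt(20n) gives I(n) = (1/sqrt(20n)) ∫_{−∞}^{∞} e^(−u^2) du = sqrt(π/(20n)).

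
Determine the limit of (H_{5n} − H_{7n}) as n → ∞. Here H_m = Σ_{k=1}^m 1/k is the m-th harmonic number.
lim = ln(5/7)

Euler-Maclaurin gives H_m = ln m + γ + 1/(2m) + O(1/m^2). The γ and O(1/m) terms cancel in the difference:
  H_{5n} − H_{7n} = ln(5n) − ln(7n) + O(1/n) = ln(5/7) + O(1/n).
Hence the limit is ln(5/7).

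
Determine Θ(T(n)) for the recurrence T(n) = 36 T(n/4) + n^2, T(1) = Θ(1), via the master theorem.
T(n) = Θ(n^(log_4 36))

Master theorem: compare f(n) = n^2 to n^(log_4 36) where log_4 36 ≈ 2.585. Since 2 < log_4 36, we have f(n) = O(n^(log_4 36 − ε)) for some ε > 0 — Case 1. Hence T(n) = Θ(n^(log_4 36)).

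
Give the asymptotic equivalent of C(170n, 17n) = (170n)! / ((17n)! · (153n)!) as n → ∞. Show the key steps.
C(170n, 17n) ~ (10000000000/387420489)^(17n) · sqrt(5/(9π·17n))

Write N = 17n. Apply Stirling to each factorial:
  (10N)! ~ sqrt(2π·10N) · (10N/e)^(10N),
  N! ~ sqrt(2π N) · (N/e)^N,
  (9N)! ~ sqrt(2π·9N) · (9N/e)^(9N).
The exponential factors combine to (10N)^(10N) / (N^N · (9N)^(9N)) = 10^(10N)/9^(9N) = (10^10/9^9)^N = (10000000000/387420489)^N.
The square-root prefactors combine to sqrt(2π·10N) / (sqrt(2π N)·sqrt(2π·9N)) = sqrt(10 / (2π·9·N)) = sqrt(5/(9π·17n)).
Substituting N = 17n: C(170n, 17n) ~ (10000000000/387420489)^(17n) · sqrt(5/(9π·17n)).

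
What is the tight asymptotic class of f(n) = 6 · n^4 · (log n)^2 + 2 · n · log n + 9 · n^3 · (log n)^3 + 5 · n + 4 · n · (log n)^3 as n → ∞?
f(n) ∈ Θ(n^4 · (log n)^2)

Compare the terms by growth order. For large n, n^a · (log n)^b dominates n^a' · (log n)^b' iff a > a', or (a = a' and b > b'). Ranking the 5 terms shows the dominant one is 6 · n^4 · (log n)^2. Hence f(n) ∈ Θ(n^4 · (log n)^2).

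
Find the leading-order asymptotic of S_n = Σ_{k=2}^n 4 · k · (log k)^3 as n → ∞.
S_n ~ 2 · n^2 · (log n)^3

By integral comparison, S_n = ∫_1^n 4 · x · (log x)^3 dx + O(n · (log n)^3). For the integral, the leading term of ∫_1^n x^1 (log x)^3 dx is n^2/2 · (log n)^3 (by repeated integration by parts; each step lowers the log-exponent and produces a relatively O(1/log n) correction). Hence S_n ~ 2 · n^2 · (log n)^3.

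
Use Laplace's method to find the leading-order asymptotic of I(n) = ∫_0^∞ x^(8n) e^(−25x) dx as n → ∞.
I(n) ~ (sqrt(2π·8n) / 25) · (8n/(25e))^(8n)

Write the integrand as exp(8n ln x − 25x) and set f(x) = 8n ln x − 25x. Then f'(x) = 8n/x − 25 = 0 at x* = 8n/25, and f''(x*) = −8n/x*^2 = −25^2/(8n). Laplace's method (interior maximum) gives
  I(n) ~ e^(f(x*)) · sqrt(2π / |f''(x*)|)
        = exp(8n ln(8n/25) − 8n) · sqrt(2π · 8n / 25^2)
        = (8n/25)^(8n) e^(−8n) · sqrt(2π·8n) / 25
        = (sqrt(2π·8n) / 25) · (8n/(25e))^(8n).
This matches Γ(8n+1)/25^(8n+1) with Stirling applied to Γ.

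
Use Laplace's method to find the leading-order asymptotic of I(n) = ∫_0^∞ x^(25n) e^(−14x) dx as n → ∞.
I(n) ~ (sqrt(2π·25n) / 14) · (25n/(14e))^(25n)

Write the integrand as exp(25n ln x − 14x) and set f(x) = 25n ln x − 14x. Then f'(x) = 25n/x − 14 = 0 at x* = 25n/14, and f''(x*) = −25n/x*^2 = −14^2/(25n). Laplace's method (interior maximum) gives
  I(n) ~ e^(f(x*)) · sqrt(2π / |f''(x*)|)
        = exp(25n ln(25n/14) − 25n) · sqrt(2π · 25n / 14^2)
        = (25n/14)^(25n) e^(−25n) · sqrt(2π·25n) / 14
        = (sqrt(2π·25n) / 14) · (25n/(14e))^(25n).
This matches Γ(25n+1)/14^(25n+1) with Stirling applied to Γ.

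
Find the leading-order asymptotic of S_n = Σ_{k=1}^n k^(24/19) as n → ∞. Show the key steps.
S_n ~ (19/43) · n^(43/19)

Integral comparison: Σ_{k=1}^n k^(24/19) = ∫_0^n x^(24/19) dx + O(n^(24/19)). The integral is n^(1 + 24/19) / (1 + 24/19) = n^((24+19)/19) / ((24+19)/19) = (19/43) · n^(43/19).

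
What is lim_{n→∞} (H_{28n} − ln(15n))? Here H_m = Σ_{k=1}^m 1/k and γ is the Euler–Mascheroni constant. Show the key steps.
lim = ln(28/15) + γ

By Euler-Maclaurin, H_m = ln m + γ + O(1/m). So
  H_{28n} − ln(15n) = ln(28n) + γ − ln(15n) + O(1/n)
                       = ln(28/15) + γ + O(1/n).
Hence the limit is ln(28/15) + γ.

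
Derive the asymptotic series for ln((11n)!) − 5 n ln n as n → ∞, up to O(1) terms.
ln((11n)!) − 5 n ln n = 6 n ln n + 11(ln 11 − 1) n + (1/2) ln(2π·11n) + O(1/n)

Stirling: ln((11n)!) = 11n ln(11n) − 11n + (1/2) ln(2π·11n) + O(1/n).
Expand 11n ln(11n) = 11n (ln n + ln 11) = 11n ln n + 11n ln 11.
Subtract 5n ln n: leading term is (11 − 5) n ln n = 6 n ln n. The next term is 11n ln 11 − 11n = 11(ln 11 − 1) n. Then the (1/2) ln(2π·11n) correction.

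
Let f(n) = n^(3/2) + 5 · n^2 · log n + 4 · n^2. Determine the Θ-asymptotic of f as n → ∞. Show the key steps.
f(n) ∈ Θ(n^2 · log n)

Compare the terms by growth order. For large n, n^a · (log n)^b dominates n^a' · (log n)^b' iff a > a', or (a = a' and b > b'). Ranking the 3 terms shows the dominant one is 5 · n^2 · log n. Hence f(n) ∈ Θ(n^2 · log n).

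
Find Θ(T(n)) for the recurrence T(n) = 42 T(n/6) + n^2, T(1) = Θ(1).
T(n) = Θ(n^(log_6 42))

Master theorem: compare f(n) = n^2 to n^(log_6 42) where log_6 42 ≈ 2.086. Since 2 < log_6 42, we have f(n) = O(n^(log_6 42 − ε)) for some ε > 0 — Case 1. Hence T(n) = Θ(n^(log_6 42)).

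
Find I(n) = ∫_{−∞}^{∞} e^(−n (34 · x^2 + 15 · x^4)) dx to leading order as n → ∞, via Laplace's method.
I(n) ~ sqrt(π/(34n))

φ(x) = 34 · x^2 + 15 · x^4 has its unique global minimum at x* = 0 (since φ'(x) = 68x + 60x^3 = 0 only at x = 0 for real x with both coefficients positive, and φ → ∞ as |x| → ∞). At x* = 0, φ(0) = 0 and φ''(0) = 68. Laplace's method then gives
  I(n) ~ sqrt(2π / (n · φ''(0))) · e^(−n φ(0)) = sqrt(2π / (68n)) = sqrt(π/(34n)).
The 15 · x^4 term contributes only at subleading order (an O(1/n) relative correction).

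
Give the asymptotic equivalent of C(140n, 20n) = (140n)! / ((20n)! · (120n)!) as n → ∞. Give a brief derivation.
C(140n, 20n) ~ (823543/46656)^(20n) · sqrt(7/(12π·20n))

Write N = 20n. Apply Stirling to each factorial:
  (7N)! ~ sqrt(2π·7N) · (7N/e)^(7N),
  N! ~ sqrt(2π N) · (N/e)^N,
  (6N)! ~ sqrt(2π·6N) · (6N/e)^(6N).
The exponential factors combine to (7N)^(7N) / (N^N · (6N)^(6N)) = 7^(7N)/6^(6N) = (7^7/6^6)^N = (823543/46656)^N.
The square-root prefactors combine to sqrt(2π·7N) / (sqrt(2π N)·sqrt(2π·6N)) = sqrt(7 / (2π·6·N)) = sqrt(7/(12π·20n)).
Substituting N = 20n: C(140n, 20n) ~ (823543/46656)^(20n) · sqrt(7/(12π·20n)).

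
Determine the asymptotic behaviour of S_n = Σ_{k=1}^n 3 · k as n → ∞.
S_n ~ 3 · n^2 / 2

By integral comparison (Euler-Maclaurin), Σ_{k=1}^n 3 · k = 3 · ∫_0^n x^1 dx + O(n) = 3 · n^2/2 + O(n). (Equivalently, Faulhaber's formula gives the same leading term.)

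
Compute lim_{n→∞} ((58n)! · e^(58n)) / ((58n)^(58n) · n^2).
lim = 0

Stirling: (58n)! ~ sqrt(2π·58n) · (58n/e)^(58n). Hence
  (58n)! · e^(58n) / (58n)^(58n) ~ sqrt(2π·58n).
Dividing by n^2: sqrt(2π·58n) / n^2 = sqrt(2π·58) · n^((1−4)/2), so the expression behaves like sqrt(2π·58) · n^((1−4)/2) → 0.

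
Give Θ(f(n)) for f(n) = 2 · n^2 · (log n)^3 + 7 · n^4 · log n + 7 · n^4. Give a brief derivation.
f(n) ∈ Θ(n^4 · log n)

Compare the terms by growth order. For large n, n^a · (log n)^b dominates n^a' · (log n)^b' iff a > a', or (a = a' and b > b'). Ranking the 3 terms shows the dominant one is 7 · n^4 · log n. Hence f(n) ∈ Θ(n^4 · log n).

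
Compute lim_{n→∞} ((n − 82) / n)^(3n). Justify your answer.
lim = e^(−246)

Rewrite as (1 − 82/n)^(3n). By the standard limit (1 + x/n)^n → e^x, we have (1 − 82/n)^n → e^(−82), and raising to the 3rd power gives e^(−246).
More precisely, ln[(1 − 82/n)^(3n)] = 3n · ln(1 − 82/n) = 3n · (-82/n + O(1/n^2)) = -246 + O(1/n) → -246.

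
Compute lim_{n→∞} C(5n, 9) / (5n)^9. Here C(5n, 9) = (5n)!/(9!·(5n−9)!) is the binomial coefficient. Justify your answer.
lim = 1/9! = 1/362880

With N = 5n → ∞: C(N, 9) / N^9 = [N(N−1)…(N−8)] / (9! · N^9) = (1/9!) · 1 · (1 − 1/(5n)) · … · (1 − 8/(5n)). Each factor → 1 as N → ∞, so the limit is 1/9! = 1/362880.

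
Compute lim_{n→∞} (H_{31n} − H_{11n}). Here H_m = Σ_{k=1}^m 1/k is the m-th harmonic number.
lim = ln(31/11)

Euler-Maclaurin gives H_m = ln m + γ + 1/(2m) + O(1/m^2). The γ and O(1/m) terms cancel in the difference:
  H_{31n} − H_{11n} = ln(31n) − ln(11n) + O(1/n) = ln(31/11) + O(1/n).
Hence the limit is ln(31/11).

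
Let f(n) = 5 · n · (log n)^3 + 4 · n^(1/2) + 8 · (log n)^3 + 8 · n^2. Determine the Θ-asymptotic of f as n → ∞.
f(n) ∈ Θ(n^2)

Compare the terms by growth order. For large n, n^a · (log n)^b dominates n^a' · (log n)^b' iff a > a', or (a = a' and b > b'). Ranking the 4 terms shows the dominant one is 8 · n^2. Hence f(n) ∈ Θ(n^2).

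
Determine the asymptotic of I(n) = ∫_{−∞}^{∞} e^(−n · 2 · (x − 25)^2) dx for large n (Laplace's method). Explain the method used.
I(n) = sqrt(π/(2n))

Here φ(x) = 2 · (x − 25)^2 has its unique minimum at x* = 25 with φ(x*) = 0 and φ''(x*) = 4. Laplace's method gives
  I(n) ~ e^(−n φ(x*)) · sqrt(2π / (n · φ''(x*))) = sqrt(2π / (4n)) = sqrt(π/(2n)).
This is exact: substituting u = (x − 25)·sqrt(2n) gives I(n) = (1/sqrt(2n)) ∫_{−∞}^{∞} e^(−u^2) du = sqrt(π/(2n)).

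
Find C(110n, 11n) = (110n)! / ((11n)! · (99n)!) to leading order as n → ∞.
C(110n, 11n) ~ (10000000000/387420489)^(11n) · sqrt(5/(9π·11n))

Write N = 11n. Apply Stirling to each factorial:
  (10N)! ~ sqrt(2π·10N) · (10N/e)^(10N),
  N! ~ sqrt(2π N) · (N/e)^N,
  (9N)! ~ sqrt(2π·9N) · (9N/e)^(9N).
The exponential factors combine to (10N)^(10N) / (N^N · (9N)^(9N)) = 10^(10N)/9^(9N) = (10^10/9^9)^N = (10000000000/387420489)^N.
The square-root prefactors combine to sqrt(2π·10N) / (sqrt(2π N)·sqrt(2π·9N)) = sqrt(10 / (2π·9·N)) = sqrt(5/(9π·11n)).
Substituting N = 11n: C(110n, 11n) ~ (10000000000/387420489)^(11n) · sqrt(5/(9π·11n)).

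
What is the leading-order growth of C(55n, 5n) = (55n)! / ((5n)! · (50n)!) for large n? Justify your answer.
C(55n, 5n) ~ (285311670611/10000000000)^(5n) · sqrt(11/(20π·5n))

Write N = 5n. Apply Stirling to each factorial:
  (11N)! ~ sqrt(2π·11N) · (11N/e)^(11N),
  N! ~ sqrt(2π N) · (N/e)^N,
  (10N)! ~ sqrt(2π·10N) · (10N/e)^(10N).
The exponential factors combine to (11N)^(11N) / (N^N · (10N)^(10N)) = 11^(11N)/10^(10N) = (11^11/10^10)^N = (285311670611/10000000000)^N.
The square-root prefactors combine to sqrt(2π·11N) / (sqrt(2π N)·sqrt(2π·10N)) = sqrt(11 / (2π·10·N)) = sqrt(11/(20π·5n)).
Substituting N = 5n: C(55n, 5n) ~ (285311670611/10000000000)^(5n) · sqrt(11/(20π·5n)).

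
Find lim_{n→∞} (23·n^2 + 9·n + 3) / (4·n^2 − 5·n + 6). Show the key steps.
lim = 23/4

For large n the leading n^2 terms dominate both numerator and denominator. Dividing top and bottom by n^2, every other term tends to 0, leaving 23/4.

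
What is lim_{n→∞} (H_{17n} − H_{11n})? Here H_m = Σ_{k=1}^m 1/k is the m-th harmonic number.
lim = ln(17/11)

Euler-Maclaurin gives H_m = ln m + γ + 1/(2m) + O(1/m^2). The γ and O(1/m) terms cancel in the difference:
  H_{17n} − H_{11n} = ln(17n) − ln(11n) + O(1/n) = ln(17/11) + O(1/n).
Hence the limit is ln(17/11).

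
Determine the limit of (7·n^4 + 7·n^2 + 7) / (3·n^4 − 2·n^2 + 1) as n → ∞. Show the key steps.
lim = 7/3

For large n the leading n^4 terms dominate both numerator and denominator. Dividing top and bottom by n^4, every other term tends to 0, leaving 7/3.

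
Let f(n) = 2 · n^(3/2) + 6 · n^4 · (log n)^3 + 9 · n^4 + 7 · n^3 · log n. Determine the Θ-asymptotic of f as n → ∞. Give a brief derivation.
f(n) ∈ Θ(n^4 · (log n)^3)

Compare the terms by growth order. For large n, n^a · (log n)^b dominates n^a' · (log n)^b' iff a > a', or (a = a' and b > b'). Ranking the 4 terms shows the dominant one is 6 · n^4 · (log n)^3. Hence f(n) ∈ Θ(n^4 · (log n)^3).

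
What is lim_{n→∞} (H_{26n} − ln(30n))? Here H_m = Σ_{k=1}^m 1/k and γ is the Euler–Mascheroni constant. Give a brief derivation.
lim = ln(13/15) + γ

By Euler-Maclaurin, H_m = ln m + γ + O(1/m). So
  H_{26n} − ln(30n) = ln(26n) + γ − ln(30n) + O(1/n)
                       = ln(26/30) + γ + O(1/n).
Hence the limit is ln(26/30) + γ (= ln(13/15)).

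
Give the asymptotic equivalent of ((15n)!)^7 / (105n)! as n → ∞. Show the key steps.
((15n)!)^7/(105n)! ~ ((2π·15n)^(6/2) / sqrt(7)) · 7^(−7·15n)  →  0

Write N = 15n. Stirling: N! ~ sqrt(2π N)(N/e)^N and (7N)! ~ sqrt(2π·7N)·(7N/e)^(7N).
  (N!)^7/(7N)! ~ (2π N)^(7/2) (N/e)^(7N) / [sqrt(2π·7N) (7N/e)^(7N)]
     = (2π N)^(7/2) / sqrt(2π·7N) · (N/(7N))^(7N)
     = (2π N)^((7−1)/2) / sqrt(7) · 7^(−7N).
Since 7^7 > 1, the factor 7^(−7N) decays exponentially, so the ratio → 0. Substituting N = 15n gives the stated form.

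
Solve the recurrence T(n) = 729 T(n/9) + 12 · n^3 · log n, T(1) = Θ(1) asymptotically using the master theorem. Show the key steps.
T(n) = Θ(n^3 · (log n)^2)

Here log_9 729 = 3 and f(n) = 12 · n^3 · log n = Θ(n^(log_9 729) · (log n)^1). This is the extended Case 2 of the master theorem (f matches the critical exponent up to log factors), giving T(n) = Θ(n^(log_9 729) · (log n)^(1+1)) = Θ(n^3 · (log n)^2).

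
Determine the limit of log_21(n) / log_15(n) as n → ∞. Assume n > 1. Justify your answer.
lim = ln(15) / ln(21) = log_21(15)

Change of base: log_21(n) = ln n / ln 21 and log_15(n) = ln n / ln 15. The ratio is (ln n / ln 21) · (ln 15 / ln n) = ln 15 / ln 21, a constant independent of n. So the limit is ln 15 / ln 21 = log_21(15).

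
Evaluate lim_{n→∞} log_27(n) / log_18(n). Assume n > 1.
lim = ln(18) / ln(27) = log_27(18)

Change of base: log_27(n) = ln n / ln 27 and log_18(n) = ln n / ln 18. The ratio is (ln n / ln 27) · (ln 18 / ln n) = ln 18 / ln 27, a constant independent of n. So the limit is ln 18 / ln 27 = log_27(18).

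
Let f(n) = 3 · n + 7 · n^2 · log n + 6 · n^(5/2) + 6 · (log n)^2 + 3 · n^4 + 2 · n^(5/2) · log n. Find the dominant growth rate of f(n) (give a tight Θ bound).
f(n) ∈ Θ(n^4)

Compare the terms by growth order. For large n, n^a · (log n)^b dominates n^a' · (log n)^b' iff a > a', or (a = a' and b > b'). Ranking the 6 terms shows the dominant one is 3 · n^4. Hence f(n) ∈ Θ(n^4).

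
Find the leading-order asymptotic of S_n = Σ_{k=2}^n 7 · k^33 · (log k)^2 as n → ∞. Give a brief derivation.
S_n ~ 7 · n^34 · (log n)^2 / 34

By integral comparison, S_n = ∫_1^n 7 · x^33 · (log x)^2 dx + O(n^33 · (log n)^2). For the integral, the leading term of ∫_1^n x^33 (log x)^2 dx is n^34/34 · (log n)^2 (by repeated integration by parts; each step lowers the log-exponent and produces a relatively O(1/log n) correction). Hence S_n ~ 7 · n^34 · (log n)^2 / 34.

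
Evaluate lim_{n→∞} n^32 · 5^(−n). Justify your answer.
lim = 0

Exponentials with base > 1 dominate every fixed polynomial: for any fixed c, n^c / 5^n → 0 as n → ∞ (e.g. by the ratio test, or by writing 5^n = e^(n ln 5) and noting e^(n ln 5) / n^c → ∞). Hence n^32 · 5^(−n) = n^32 / 5^n → 0.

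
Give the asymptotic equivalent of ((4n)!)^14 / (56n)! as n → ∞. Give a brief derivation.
((4n)!)^14/(56n)! ~ ((2π·4n)^(13/2) / sqrt(14)) · 14^(−14·4n)  →  0

Write N = 4n. Stirling: N! ~ sqrt(2π N)(N/e)^N and (14N)! ~ sqrt(2π·14N)·(14N/e)^(14N).
  (N!)^14/(14N)! ~ (2π N)^(14/2) (N/e)^(14N) / [sqrt(2π·14N) (14N/e)^(14N)]
     = (2π N)^(14/2) / sqrt(2π·14N) · (N/(14N))^(14N)
     = (2π N)^((14−1)/2) / sqrt(14) · 14^(−14N).
Since 14^14 > 1, the factor 14^(−14N) decays exponentially, so the ratio → 0. Substituting N = 4n gives the stated form.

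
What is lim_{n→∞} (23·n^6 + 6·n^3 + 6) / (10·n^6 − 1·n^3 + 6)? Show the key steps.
lim = 23/10

For large n the leading n^6 terms dominate both numerator and denominator. Dividing top and bottom by n^6, every other term tends to 0, leaving 23/10.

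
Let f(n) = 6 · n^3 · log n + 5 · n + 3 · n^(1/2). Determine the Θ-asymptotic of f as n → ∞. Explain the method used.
f(n) ∈ Θ(n^3 · log n)

Compare the terms by growth order. For large n, n^a · (log n)^b dominates n^a' · (log n)^b' iff a > a', or (a = a' and b > b'). Ranking the 3 terms shows the dominant one is 6 · n^3 · log n. Hence f(n) ∈ Θ(n^3 · log n).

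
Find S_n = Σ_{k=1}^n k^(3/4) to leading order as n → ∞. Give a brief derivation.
S_n ~ (4/7) · n^(7/4)

Integral comparison: Σ_{k=1}^n k^(3/4) = ∫_0^n x^(3/4) dx + O(n^(3/4)). The integral is n^(1 + 3/4) / (1 + 3/4) = n^((3+4)/4) / ((3+4)/4) = (4/7) · n^(7/4).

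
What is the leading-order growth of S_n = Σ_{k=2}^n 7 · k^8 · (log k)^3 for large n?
S_n ~ 7 · n^9 · (log n)^3 / 9

By integral comparison, S_n = ∫_1^n 7 · x^8 · (log x)^3 dx + O(n^8 · (log n)^3). For the integral, the leading term of ∫_1^n x^8 (log x)^3 dx is n^9/9 · (log n)^3 (by repeated integration by parts; each step lowers the log-exponent and produces a relatively O(1/log n) correction). Hence S_n ~ 7 · n^9 · (log n)^3 / 9.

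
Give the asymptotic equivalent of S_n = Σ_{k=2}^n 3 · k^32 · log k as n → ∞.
S_n ~ n^33 log n / 11 − n^33 / 363

By integral comparison, S_n = ∫_1^n 3 · x^32 · log x dx + O(n^32 · log n). For the integral, ∫ x^32 log x dx = n^33 log n / 33 − n^33/1089 (integration by parts). Hence S_n ~ n^33 log n / 11 − n^33 / 363.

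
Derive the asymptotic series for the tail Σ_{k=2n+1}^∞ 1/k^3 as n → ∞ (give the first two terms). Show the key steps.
Σ_{k>2n} 1/k^3 = 1/(2 · (2n)^2) − 1/(2 · (2n)^3) + O(1/(2n)^4)

Compare to the integral: ∫_{2n}^∞ x^(−3) dx = [−x^(−2)/2]_{2n}^∞ = 1/((3−1)·(2n)^2). The Euler-Maclaurin correction adds −f(2n)/2 = −1/(2·(2n)^3). Euler-Maclaurin then gives
  Σ_{k>2n} 1/k^3 = ∫_{2n}^∞ dx/x^3 − 1/(2·(2n)^3) + O(1/(2n)^4).
(Equivalently this is ζ(3) − Σ_{k≤2n} 1/k^3.)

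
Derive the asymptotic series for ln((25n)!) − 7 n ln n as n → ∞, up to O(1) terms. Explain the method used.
ln((25n)!) − 7 n ln n = 18 n ln n + 25(ln 25 − 1) n + (1/2) ln(2π·25n) + O(1/n)

Stirling: ln((25n)!) = 25n ln(25n) − 25n + (1/2) ln(2π·25n) + O(1/n).
Expand 25n ln(25n) = 25n (ln n + ln 25) = 25n ln n + 25n ln 25.
Subtract 7n ln n: leading term is (25 − 7) n ln n = 18 n ln n. The next term is 25n ln 25 − 25n = 25(ln 25 − 1) n. Then the (1/2) ln(2π·25n) correction.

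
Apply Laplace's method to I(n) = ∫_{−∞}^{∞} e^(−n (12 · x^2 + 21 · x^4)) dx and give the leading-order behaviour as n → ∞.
I(n) ~ sqrt(π/(12n))

φ(x) = 12 · x^2 + 21 · x^4 has its unique global minimum at x* = 0 (since φ'(x) = 24x + 84x^3 = 0 only at x = 0 for real x with both coefficients positive, and φ → ∞ as |x| → ∞). At x* = 0, φ(0) = 0 and φ''(0) = 24. Laplace's method then gives
  I(n) ~ sqrt(2π / (n · φ''(0))) · e^(−n φ(0)) = sqrt(2π / (24n)) = sqrt(π/(12n)).
The 21 · x^4 term contributes only at subleading order (an O(1/n) relative correction).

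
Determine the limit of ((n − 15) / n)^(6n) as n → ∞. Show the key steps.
lim = e^(−90)

Rewrite as (1 − 15/n)^(6n). By the standard limit (1 + x/n)^n → e^x, we have (1 − 15/n)^n → e^(−15), and raising to the 6th power gives e^(−90).
More precisely, ln[(1 − 15/n)^(6n)] = 6n · ln(1 − 15/n) = 6n · (-15/n + O(1/n^2)) = -90 + O(1/n) → -90.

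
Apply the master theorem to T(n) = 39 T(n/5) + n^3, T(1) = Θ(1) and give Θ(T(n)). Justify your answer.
T(n) = Θ(n^3)

log_5 39 ≈ 2.276. f(n) = n^3 dominates n^(log_5 39) since 3 > 2.276, and the regularity condition a·f(n/b) = 39·(n/5)^3 = (39/125)·n^3 ≤ c·f(n) holds with c = 39/125 ≈ 0.312 < 1. So this is Case 3: T(n) = Θ(f(n)) = Θ(n^3).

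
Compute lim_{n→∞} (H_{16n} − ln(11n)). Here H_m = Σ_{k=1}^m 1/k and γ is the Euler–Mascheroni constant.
lim = ln(16/11) + γ

By Euler-Maclaurin, H_m = ln m + γ + O(1/m). So
  H_{16n} − ln(11n) = ln(16n) + γ − ln(11n) + O(1/n)
                       = ln(16/11) + γ + O(1/n).
Hence the limit is ln(16/11) + γ.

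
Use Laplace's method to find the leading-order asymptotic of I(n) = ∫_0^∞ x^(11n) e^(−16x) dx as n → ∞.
I(n) ~ (sqrt(2π·11n) / 16) · (11n/(16e))^(11n)

Write the integrand as exp(11n ln x − 16x) and set f(x) = 11n ln x − 16x. Then f'(x) = 11n/x − 16 = 0 at x* = 11n/16, and f''(x*) = −11n/x*^2 = −16^2/(11n). Laplace's method (interior maximum) gives
  I(n) ~ e^(f(x*)) · sqrt(2π / |f''(x*)|)
        = exp(11n ln(11n/16) − 11n) · sqrt(2π · 11n / 16^2)
        = (11n/16)^(11n) e^(−11n) · sqrt(2π·11n) / 16
        = (sqrt(2π·11n) / 16) · (11n/(16e))^(11n).
This matches Γ(11n+1)/16^(11n+1) with Stirling applied to Γ.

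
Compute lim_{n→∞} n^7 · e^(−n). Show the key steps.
lim = 0

Exponentials with base > 1 dominate every fixed polynomial: for any fixed c, n^c / e^n → 0 as n → ∞ (e.g. by the ratio test, or since e^n grows faster than any power of n). Hence n^7 · e^(−n) = n^7 / e^n → 0.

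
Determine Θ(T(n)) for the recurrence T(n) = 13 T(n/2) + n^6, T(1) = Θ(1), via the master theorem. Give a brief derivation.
T(n) = Θ(n^6)

log_2 13 ≈ 3.700. f(n) = n^6 dominates n^(log_2 13) since 6 > 3.700, and the regularity condition a·f(n/b) = 13·(n/2)^6 = (13/64)·n^6 ≤ c·f(n) holds with c = 13/64 ≈ 0.203 < 1. So this is Case 3: T(n) = Θ(f(n)) = Θ(n^6).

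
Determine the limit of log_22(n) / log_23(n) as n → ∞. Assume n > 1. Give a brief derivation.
lim = ln(23) / ln(22) = log_22(23)

Change of base: log_22(n) = ln n / ln 22 and log_23(n) = ln n / ln 23. The ratio is (ln n / ln 22) · (ln 23 / ln n) = ln 23 / ln 22, a constant independent of n. So the limit is ln 23 / ln 22 = log_22(23).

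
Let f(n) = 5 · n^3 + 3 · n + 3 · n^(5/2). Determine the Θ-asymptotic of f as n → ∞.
f(n) ∈ Θ(n^3)

Compare the terms by growth order. For large n, n^a · (log n)^b dominates n^a' · (log n)^b' iff a > a', or (a = a' and b > b'). Ranking the 3 terms shows the dominant one is 5 · n^3. Hence f(n) ∈ Θ(n^3).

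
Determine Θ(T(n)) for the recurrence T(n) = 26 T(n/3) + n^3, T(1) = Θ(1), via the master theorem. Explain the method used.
T(n) = Θ(n^3)

log_3 26 ≈ 2.966. f(n) = n^3 dominates n^(log_3 26) since 3 > 2.966, and the regularity condition a·f(n/b) = 26·(n/3)^3 = (26/27)·n^3 ≤ c·f(n) holds with c = 26/27 ≈ 0.963 < 1. So this is Case 3: T(n) = Θ(f(n)) = Θ(n^3).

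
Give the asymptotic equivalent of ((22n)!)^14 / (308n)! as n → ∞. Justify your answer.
((22n)!)^14/(308n)! ~ ((2π·22n)^(13/2) / sqrt(14)) · 14^(−14·22n)  →  0

Write N = 22n. Stirling: N! ~ sqrt(2π N)(N/e)^N and (14N)! ~ sqrt(2π·14N)·(14N/e)^(14N).
  (N!)^14/(14N)! ~ (2π N)^(14/2) (N/e)^(14N) / [sqrt(2π·14N) (14N/e)^(14N)]
     = (2π N)^(14/2) / sqrt(2π·14N) · (N/(14N))^(14N)
     = (2π N)^((14−1)/2) / sqrt(14) · 14^(−14N).
Since 14^14 > 1, the factor 14^(−14N) decays exponentially, so the ratio → 0. Substituting N = 22n gives the stated form.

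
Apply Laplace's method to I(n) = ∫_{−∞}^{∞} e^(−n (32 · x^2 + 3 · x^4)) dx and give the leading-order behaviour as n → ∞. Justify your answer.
I(n) ~ sqrt(π/(32n))

φ(x) = 32 · x^2 + 3 · x^4 has its unique global minimum at x* = 0 (since φ'(x) = 64x + 12x^3 = 0 only at x = 0 for real x with both coefficients positive, and φ → ∞ as |x| → ∞). At x* = 0, φ(0) = 0 and φ''(0) = 64. Laplace's method then gives
  I(n) ~ sqrt(2π / (n · φ''(0))) · e^(−n φ(0)) = sqrt(2π / (64n)) = sqrt(π/(32n)).
The 3 · x^4 term contributes only at subleading order (an O(1/n) relative correction).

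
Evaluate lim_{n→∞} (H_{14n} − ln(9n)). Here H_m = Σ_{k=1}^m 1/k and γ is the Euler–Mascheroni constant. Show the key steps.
lim = ln(14/9) + γ

By Euler-Maclaurin, H_m = ln m + γ + O(1/m). So
  H_{14n} − ln(9n) = ln(14n) + γ − ln(9n) + O(1/n)
                       = ln(14/9) + γ + O(1/n).
Hence the limit is ln(14/9) + γ.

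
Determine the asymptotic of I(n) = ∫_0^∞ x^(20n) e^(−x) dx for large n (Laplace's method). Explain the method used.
I(n) ~ sqrt(2π·20n) · (20n/e)^(20n)

Write the integrand as exp(20n ln x − x) and set f(x) = 20n ln x − x. Then f'(x) = 20n/x − 1 = 0 at x* = 20n, and f''(x*) = −20n/x*^2 = −1/(20n). Laplace's method (interior maximum) gives
  I(n) ~ e^(f(x*)) · sqrt(2π / |f''(x*)|)
        = exp(20n ln(20n) − 20n) · sqrt(2π · 20n)
        = (20n)^(20n) e^(−20n) · sqrt(2π·20n)
        = sqrt(2π·20n) · (20n/e)^(20n).
This matches Γ(20n+1) with Stirling applied to Γ.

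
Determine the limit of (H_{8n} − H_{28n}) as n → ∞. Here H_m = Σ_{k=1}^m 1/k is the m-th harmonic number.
lim = ln(8/28) = ln(2/7)

Euler-Maclaurin gives H_m = ln m + γ + 1/(2m) + O(1/m^2). The γ and O(1/m) terms cancel in the difference:
  H_{8n} − H_{28n} = ln(8n) − ln(28n) + O(1/n) = ln(8/28) + O(1/n).
Hence the limit is ln(8/28) = ln(2/7).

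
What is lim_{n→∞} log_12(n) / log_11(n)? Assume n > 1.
lim = ln(11) / ln(12) = log_12(11)

Change of base: log_12(n) = ln n / ln 12 and log_11(n) = ln n / ln 11. The ratio is (ln n / ln 12) · (ln 11 / ln n) = ln 11 / ln 12, a constant independent of n. So the limit is ln 11 / ln 12 = log_12(11).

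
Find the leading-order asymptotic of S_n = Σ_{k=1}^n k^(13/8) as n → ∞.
S_n ~ (8/21) · n^(21/8)

Integral comparison: Σ_{k=1}^n k^(13/8) = ∫_0^n x^(13/8) dx + O(n^(13/8)). The integral is n^(1 + 13/8) / (1 + 13/8) = n^((13+8)/8) / ((13+8)/8) = (8/21) · n^(21/8).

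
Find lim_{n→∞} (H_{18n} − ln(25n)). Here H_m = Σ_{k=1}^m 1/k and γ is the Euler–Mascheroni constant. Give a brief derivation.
lim = ln(18/25) + γ

By Euler-Maclaurin, H_m = ln m + γ + O(1/m). So
  H_{18n} − ln(25n) = ln(18n) + γ − ln(25n) + O(1/n)
                       = ln(18/25) + γ + O(1/n).
Hence the limit is ln(18/25) + γ.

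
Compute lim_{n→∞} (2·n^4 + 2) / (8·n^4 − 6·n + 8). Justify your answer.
lim = 2/8 = 1/4

For large n the leading n^4 terms dominate both numerator and denominator. Dividing top and bottom by n^4, every other term tends to 0, leaving 2/8 = 1/4.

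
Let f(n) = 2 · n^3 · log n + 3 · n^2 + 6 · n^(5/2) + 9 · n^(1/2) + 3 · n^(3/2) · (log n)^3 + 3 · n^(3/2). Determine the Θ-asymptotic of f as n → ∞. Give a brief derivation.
f(n) ∈ Θ(n^3 · log n)

Compare the terms by growth order. For large n, n^a · (log n)^b dominates n^a' · (log n)^b' iff a > a', or (a = a' and b > b'). Ranking the 6 terms shows the dominant one is 2 · n^3 · log n. Hence f(n) ∈ Θ(n^3 · log n).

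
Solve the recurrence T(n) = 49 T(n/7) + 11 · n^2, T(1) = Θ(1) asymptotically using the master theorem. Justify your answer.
T(n) = Θ(n^2 log n)

log_7 49 = 2, and f(n) = 11 · n^2 = Θ(n^(log_7 49)). This is Case 2 of the master theorem: T(n) = Θ(f(n) · log n) = Θ(n^2 log n).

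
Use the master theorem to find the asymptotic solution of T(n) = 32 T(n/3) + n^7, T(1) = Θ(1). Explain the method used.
T(n) = Θ(n^7)

log_3 32 ≈ 3.155. f(n) = n^7 dominates n^(log_3 32) since 7 > 3.155, and the regularity condition a·f(n/b) = 32·(n/3)^7 = (32/2187)·n^7 ≤ c·f(n) holds with c = 32/2187 ≈ 0.0146 < 1. So this is Case 3: T(n) = Θ(f(n)) = Θ(n^7).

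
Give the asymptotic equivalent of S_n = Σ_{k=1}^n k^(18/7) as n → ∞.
S_n ~ (7/25) · n^(25/7)

Integral comparison: Σ_{k=1}^n k^(18/7) = ∫_0^n x^(18/7) dx + O(n^(18/7)). The integral is n^(1 + 18/7) / (1 + 18/7) = n^((18+7)/7) / ((18+7)/7) = (7/25) · n^(25/7).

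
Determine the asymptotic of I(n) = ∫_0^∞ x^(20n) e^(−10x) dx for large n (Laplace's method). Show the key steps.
I(n) ~ (sqrt(2π·20n) / 10) · (20n/(10e))^(20n)

Write the integrand as exp(20n ln x − 10x) and set f(x) = 20n ln x − 10x. Then f'(x) = 20n/x − 10 = 0 at x* = 20n/10, and f''(x*) = −20n/x*^2 = −10^2/(20n). Laplace's method (interior maximum) gives
  I(n) ~ e^(f(x*)) · sqrt(2π / |f''(x*)|)
        = exp(20n ln(20n/10) − 20n) · sqrt(2π · 20n / 10^2)
        = (20n/10)^(20n) e^(−20n) · sqrt(2π·20n) / 10
        = (sqrt(2π·20n) / 10) · (20n/(10e))^(20n).
This matches Γ(20n+1)/10^(20n+1) with Stirling applied to Γ.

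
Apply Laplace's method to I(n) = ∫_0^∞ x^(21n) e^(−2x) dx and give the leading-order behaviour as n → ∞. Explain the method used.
I(n) ~ (sqrt(2π·21n) / 2) · (21n/(2e))^(21n)

Write the integrand as exp(21n ln x − 2x) and set f(x) = 21n ln x − 2x. Then f'(x) = 21n/x − 2 = 0 at x* = 21n/2, and f''(x*) = −21n/x*^2 = −2^2/(21n). Laplace's method (interior maximum) gives
  I(n) ~ e^(f(x*)) · sqrt(2π / |f''(x*)|)
        = exp(21n ln(21n/2) − 21n) · sqrt(2π · 21n / 2^2)
        = (21n/2)^(21n) e^(−21n) · sqrt(2π·21n) / 2
        = (sqrt(2π·21n) / 2) · (21n/(2e))^(21n).
This matches Γ(21n+1)/2^(21n+1) with Stirling applied to Γ.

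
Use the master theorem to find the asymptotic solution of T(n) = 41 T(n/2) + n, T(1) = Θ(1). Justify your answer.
T(n) = Θ(n^(log_2 41))

Master theorem: compare f(n) = n to n^(log_2 41) where log_2 41 ≈ 5.358. Since 1 < log_2 41, we have f(n) = O(n^(log_2 41 − ε)) for some ε > 0 — Case 1. Hence T(n) = Θ(n^(log_2 41)).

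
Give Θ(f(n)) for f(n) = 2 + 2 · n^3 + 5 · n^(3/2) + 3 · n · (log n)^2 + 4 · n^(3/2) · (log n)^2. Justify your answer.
f(n) ∈ Θ(n^3)

Compare the terms by growth order. For large n, n^a · (log n)^b dominates n^a' · (log n)^b' iff a > a', or (a = a' and b > b'). Ranking the 5 terms shows the dominant one is 2 · n^3. Hence f(n) ∈ Θ(n^3).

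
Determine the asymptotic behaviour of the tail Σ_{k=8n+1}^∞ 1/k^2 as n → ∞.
Σ_{k>8n} 1/k^2 ~ 1/(1 · (8n))

Compare to the integral: ∫_{8n}^∞ x^(−2) dx = [−x^(−1)/1]_{8n}^∞ = 1/((2−1)·(8n)). Euler-Maclaurin then gives
  Σ_{k>8n} 1/k^2 = ∫_{8n}^∞ dx/x^2 − 1/(2·(8n)^2) + O(1/(8n)^3).
(Equivalently this is ζ(2) − Σ_{k≤8n} 1/k^2.)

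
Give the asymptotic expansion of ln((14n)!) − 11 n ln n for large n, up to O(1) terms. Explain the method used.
ln((14n)!) − 11 n ln n = 3 n ln n + 14(ln 14 − 1) n + (1/2) ln(2π·14n) + O(1/n)

Stirling: ln((14n)!) = 14n ln(14n) − 14n + (1/2) ln(2π·14n) + O(1/n).
Expand 14n ln(14n) = 14n (ln n + ln 14) = 14n ln n + 14n ln 14.
Subtract 11n ln n: leading term is (14 − 11) n ln n = 3 n ln n. The next term is 14n ln 14 − 14n = 14(ln 14 − 1) n. Then the (1/2) ln(2π·14n) correction.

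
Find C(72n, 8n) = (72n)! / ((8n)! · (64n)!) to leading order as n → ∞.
C(72n, 8n) ~ (387420489/16777216)^(8n) · sqrt(9/(16π·8n))

Write N = 8n. Apply Stirling to each factorial:
  (9N)! ~ sqrt(2π·9N) · (9N/e)^(9N),
  N! ~ sqrt(2π N) · (N/e)^N,
  (8N)! ~ sqrt(2π·8N) · (8N/e)^(8N).
The exponential factors combine to (9N)^(9N) / (N^N · (8N)^(8N)) = 9^(9N)/8^(8N) = (9^9/8^8)^N = (387420489/16777216)^N.
The square-root prefactors combine to sqrt(2π·9N) / (sqrt(2π N)·sqrt(2π·8N)) = sqrt(9 / (2π·8·N)) = sqrt(9/(16π·8n)).
Substituting N = 8n: C(72n, 8n) ~ (387420489/16777216)^(8n) · sqrt(9/(16π·8n)).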